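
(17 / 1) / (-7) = -17 / 7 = -2.43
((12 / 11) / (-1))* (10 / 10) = -12 / 11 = -1.09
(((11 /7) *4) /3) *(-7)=-44 /3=-14.67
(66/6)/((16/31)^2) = 41.29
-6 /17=-0.35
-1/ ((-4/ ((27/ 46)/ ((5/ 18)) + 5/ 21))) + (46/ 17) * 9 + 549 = 47126273/ 82110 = 573.94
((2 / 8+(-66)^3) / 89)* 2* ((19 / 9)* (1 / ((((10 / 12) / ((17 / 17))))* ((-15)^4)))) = -21849677 / 67584375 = -0.32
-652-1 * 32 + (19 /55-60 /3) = -38701 /55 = -703.65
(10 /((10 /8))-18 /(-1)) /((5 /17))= 442 /5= 88.40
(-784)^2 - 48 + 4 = 614612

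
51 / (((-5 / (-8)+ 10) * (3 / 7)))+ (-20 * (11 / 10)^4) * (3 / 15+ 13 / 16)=-737921 / 40000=-18.45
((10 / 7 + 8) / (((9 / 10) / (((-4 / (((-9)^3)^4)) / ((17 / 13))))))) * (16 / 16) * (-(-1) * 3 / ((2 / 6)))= -11440 / 11203038280413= -0.00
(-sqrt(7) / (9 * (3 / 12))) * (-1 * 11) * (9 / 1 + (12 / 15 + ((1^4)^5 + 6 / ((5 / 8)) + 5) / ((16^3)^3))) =18519898980781 * sqrt(7) / 386547056640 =126.76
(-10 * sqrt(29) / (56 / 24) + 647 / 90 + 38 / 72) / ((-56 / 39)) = -6019 / 1120 + 585 * sqrt(29) / 196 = 10.70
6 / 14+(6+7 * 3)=27.43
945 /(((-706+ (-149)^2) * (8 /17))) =1071 /11464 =0.09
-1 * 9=-9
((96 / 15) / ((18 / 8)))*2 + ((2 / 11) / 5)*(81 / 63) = 19874 / 3465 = 5.74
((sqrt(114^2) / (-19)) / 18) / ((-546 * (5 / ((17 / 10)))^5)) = 1419857 / 511875000000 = 0.00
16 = 16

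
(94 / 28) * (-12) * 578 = -162996 / 7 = -23285.14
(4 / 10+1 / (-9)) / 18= 13 / 810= 0.02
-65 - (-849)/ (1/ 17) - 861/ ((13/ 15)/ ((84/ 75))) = 861596/ 65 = 13255.32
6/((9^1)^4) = 2/2187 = 0.00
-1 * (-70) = 70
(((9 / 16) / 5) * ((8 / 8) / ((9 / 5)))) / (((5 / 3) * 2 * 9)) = 1 / 480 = 0.00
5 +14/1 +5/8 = 157/8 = 19.62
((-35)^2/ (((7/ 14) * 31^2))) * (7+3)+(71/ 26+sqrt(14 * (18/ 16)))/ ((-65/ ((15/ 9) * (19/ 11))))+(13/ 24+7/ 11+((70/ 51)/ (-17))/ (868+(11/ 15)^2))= 21431232785086389/ 807164101534648-19 * sqrt(7)/ 286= 26.38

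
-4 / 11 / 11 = -4 / 121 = -0.03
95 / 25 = 3.80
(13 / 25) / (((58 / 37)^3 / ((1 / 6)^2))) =658489 / 175600800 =0.00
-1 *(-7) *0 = 0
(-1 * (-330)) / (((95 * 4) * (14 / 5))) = 165 / 532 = 0.31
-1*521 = -521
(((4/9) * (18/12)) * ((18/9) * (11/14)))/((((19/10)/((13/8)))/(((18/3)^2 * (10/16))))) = 20.16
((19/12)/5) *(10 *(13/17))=247/102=2.42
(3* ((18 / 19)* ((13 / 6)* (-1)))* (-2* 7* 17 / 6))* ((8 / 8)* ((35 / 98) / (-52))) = -255 / 152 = -1.68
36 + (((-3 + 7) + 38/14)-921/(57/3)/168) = 45141/1064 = 42.43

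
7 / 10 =0.70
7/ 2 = 3.50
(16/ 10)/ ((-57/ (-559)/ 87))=1365.14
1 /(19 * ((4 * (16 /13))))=13 /1216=0.01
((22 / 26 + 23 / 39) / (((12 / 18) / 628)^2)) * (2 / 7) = 4732608 / 13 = 364046.77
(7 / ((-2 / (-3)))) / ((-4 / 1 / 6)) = -15.75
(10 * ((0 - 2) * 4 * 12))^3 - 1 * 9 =-884736009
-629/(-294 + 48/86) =27047/12618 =2.14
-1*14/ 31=-14/ 31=-0.45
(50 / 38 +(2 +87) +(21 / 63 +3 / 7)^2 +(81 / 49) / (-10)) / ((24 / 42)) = 7602349 / 47880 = 158.78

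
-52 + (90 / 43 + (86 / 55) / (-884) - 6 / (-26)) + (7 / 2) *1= -24135612 / 522665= -46.18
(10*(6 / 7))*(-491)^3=-7102246260 / 7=-1014606608.57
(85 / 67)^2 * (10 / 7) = 72250 / 31423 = 2.30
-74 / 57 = -1.30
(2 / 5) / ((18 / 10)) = 2 / 9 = 0.22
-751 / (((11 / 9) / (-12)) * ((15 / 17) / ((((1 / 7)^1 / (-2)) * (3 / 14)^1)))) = -127.91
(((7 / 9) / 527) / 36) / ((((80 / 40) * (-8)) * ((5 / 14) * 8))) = -49 / 54639360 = -0.00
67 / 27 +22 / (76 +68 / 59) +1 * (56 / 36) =265607 / 61452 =4.32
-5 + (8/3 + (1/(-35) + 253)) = 26317/105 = 250.64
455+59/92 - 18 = 40263/92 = 437.64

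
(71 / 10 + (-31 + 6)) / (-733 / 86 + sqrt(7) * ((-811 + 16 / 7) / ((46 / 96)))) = -20891959403 / 2730449251382485 + 4136968042848 * sqrt(7) / 2730449251382485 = 0.00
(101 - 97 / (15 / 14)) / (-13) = -157 / 195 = -0.81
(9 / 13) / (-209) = -9 / 2717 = -0.00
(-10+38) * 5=140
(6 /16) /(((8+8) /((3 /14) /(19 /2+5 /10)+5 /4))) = 267 /8960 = 0.03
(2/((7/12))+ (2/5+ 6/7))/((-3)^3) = -164/945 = -0.17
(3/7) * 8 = 24/7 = 3.43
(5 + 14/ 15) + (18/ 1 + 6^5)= 116999/ 15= 7799.93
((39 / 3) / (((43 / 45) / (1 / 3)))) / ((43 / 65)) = 12675 / 1849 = 6.86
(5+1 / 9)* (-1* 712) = -32752 / 9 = -3639.11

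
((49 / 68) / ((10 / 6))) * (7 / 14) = 147 / 680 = 0.22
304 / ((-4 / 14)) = -1064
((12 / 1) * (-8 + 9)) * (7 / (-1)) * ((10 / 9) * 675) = -63000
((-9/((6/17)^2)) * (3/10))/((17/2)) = -51/20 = -2.55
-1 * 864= -864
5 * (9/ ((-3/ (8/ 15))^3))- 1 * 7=-14687/ 2025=-7.25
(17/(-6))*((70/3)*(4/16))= -595/36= -16.53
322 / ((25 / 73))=23506 / 25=940.24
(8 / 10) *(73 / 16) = 73 / 20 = 3.65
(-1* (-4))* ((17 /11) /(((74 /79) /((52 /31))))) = 139672 /12617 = 11.07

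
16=16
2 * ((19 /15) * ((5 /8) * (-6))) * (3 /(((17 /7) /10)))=-1995 /17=-117.35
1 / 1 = 1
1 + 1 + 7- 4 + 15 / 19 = 110 / 19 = 5.79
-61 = -61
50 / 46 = 25 / 23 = 1.09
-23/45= -0.51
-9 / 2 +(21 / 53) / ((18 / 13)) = -670 / 159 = -4.21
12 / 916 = 3 / 229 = 0.01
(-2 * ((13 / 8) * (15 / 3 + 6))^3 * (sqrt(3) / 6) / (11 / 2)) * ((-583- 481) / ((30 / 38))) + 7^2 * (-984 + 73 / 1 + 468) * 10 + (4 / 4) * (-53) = -217123 + 671770099 * sqrt(3) / 1440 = 590890.85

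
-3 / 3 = -1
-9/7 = -1.29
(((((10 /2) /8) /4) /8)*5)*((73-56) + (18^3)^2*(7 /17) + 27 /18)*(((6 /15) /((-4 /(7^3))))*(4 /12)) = -816634576975 /52224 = -15637151.06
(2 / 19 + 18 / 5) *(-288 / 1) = -101376 / 95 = -1067.12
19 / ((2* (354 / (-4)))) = -19 / 177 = -0.11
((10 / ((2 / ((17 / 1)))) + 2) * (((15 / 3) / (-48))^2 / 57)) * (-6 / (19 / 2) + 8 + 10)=0.29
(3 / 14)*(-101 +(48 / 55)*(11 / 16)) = -753 / 35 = -21.51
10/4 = 5/2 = 2.50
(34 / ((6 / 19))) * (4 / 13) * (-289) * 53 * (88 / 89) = -1741481632 / 3471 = -501723.32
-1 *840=-840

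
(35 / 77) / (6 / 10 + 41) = 0.01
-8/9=-0.89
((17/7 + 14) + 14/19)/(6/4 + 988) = 0.02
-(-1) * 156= 156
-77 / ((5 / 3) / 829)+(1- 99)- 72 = -38469.80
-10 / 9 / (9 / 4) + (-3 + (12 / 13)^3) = -481783 / 177957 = -2.71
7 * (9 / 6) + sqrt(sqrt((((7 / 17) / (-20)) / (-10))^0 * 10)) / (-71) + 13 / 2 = 17 - 10^(1 / 4) / 71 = 16.97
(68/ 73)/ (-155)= -68/ 11315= -0.01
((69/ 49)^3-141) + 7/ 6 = -96736457/ 705894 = -137.04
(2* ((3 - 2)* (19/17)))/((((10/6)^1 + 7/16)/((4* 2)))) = 14592/1717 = 8.50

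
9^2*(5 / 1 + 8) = 1053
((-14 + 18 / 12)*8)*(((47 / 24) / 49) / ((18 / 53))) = -62275 / 5292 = -11.77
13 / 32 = 0.41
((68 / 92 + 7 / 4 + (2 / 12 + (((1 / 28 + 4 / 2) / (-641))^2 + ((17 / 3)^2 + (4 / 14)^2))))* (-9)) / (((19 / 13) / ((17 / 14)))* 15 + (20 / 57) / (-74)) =-1083068799004993827 / 62329746391438400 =-17.38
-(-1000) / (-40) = -25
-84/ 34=-2.47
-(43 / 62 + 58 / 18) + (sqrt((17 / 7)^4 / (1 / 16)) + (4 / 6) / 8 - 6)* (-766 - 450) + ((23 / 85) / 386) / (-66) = -21496.92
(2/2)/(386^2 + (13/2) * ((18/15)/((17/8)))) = 85/12664972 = 0.00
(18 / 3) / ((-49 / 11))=-66 / 49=-1.35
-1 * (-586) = 586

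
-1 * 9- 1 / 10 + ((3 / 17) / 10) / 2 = -3091 / 340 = -9.09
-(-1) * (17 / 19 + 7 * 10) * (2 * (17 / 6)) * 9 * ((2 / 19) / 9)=42.29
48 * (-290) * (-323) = 4496160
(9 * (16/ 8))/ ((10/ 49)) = 441/ 5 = 88.20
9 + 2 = 11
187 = 187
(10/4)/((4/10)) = 25/4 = 6.25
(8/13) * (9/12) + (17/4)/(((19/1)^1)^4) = 3127925/6776692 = 0.46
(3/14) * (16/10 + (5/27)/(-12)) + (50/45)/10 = 3407/7560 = 0.45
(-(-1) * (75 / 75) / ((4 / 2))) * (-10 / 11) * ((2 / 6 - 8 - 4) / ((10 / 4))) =70 / 33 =2.12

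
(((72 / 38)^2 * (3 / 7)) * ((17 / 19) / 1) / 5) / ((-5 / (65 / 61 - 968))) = 3898540368 / 73219825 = 53.24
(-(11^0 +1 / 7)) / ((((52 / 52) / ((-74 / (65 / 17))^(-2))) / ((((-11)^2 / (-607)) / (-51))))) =-1022450 / 85735009059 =-0.00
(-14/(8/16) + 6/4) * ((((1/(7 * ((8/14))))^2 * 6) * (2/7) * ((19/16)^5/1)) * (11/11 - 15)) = 393699741/4194304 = 93.87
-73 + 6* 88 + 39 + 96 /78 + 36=6906 /13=531.23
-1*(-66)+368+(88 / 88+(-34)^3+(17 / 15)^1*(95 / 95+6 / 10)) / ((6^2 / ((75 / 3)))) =-2900717 / 108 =-26858.49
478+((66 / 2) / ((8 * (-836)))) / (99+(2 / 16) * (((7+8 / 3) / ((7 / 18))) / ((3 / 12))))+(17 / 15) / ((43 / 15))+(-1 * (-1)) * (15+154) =4400630739 / 6797440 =647.40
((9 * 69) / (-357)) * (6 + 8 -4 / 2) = -2484 / 119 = -20.87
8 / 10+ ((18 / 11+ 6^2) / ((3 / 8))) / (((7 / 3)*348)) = 10312 / 11165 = 0.92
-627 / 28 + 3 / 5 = -3051 / 140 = -21.79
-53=-53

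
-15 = -15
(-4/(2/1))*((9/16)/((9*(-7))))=1/56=0.02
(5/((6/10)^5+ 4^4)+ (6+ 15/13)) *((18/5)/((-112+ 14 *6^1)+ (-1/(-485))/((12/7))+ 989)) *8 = 12508465353984/58185149172293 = 0.21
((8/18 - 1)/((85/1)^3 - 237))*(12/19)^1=-5/8747904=-0.00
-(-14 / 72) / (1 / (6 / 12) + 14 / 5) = 35 / 864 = 0.04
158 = 158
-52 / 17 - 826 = -14094 / 17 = -829.06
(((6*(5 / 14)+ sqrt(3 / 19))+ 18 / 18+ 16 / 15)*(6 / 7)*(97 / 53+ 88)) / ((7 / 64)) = 1828224*sqrt(57) / 49343+ 269358336 / 90895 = 3243.13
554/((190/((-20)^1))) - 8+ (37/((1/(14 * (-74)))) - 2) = -729606/19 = -38400.32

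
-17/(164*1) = -17/164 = -0.10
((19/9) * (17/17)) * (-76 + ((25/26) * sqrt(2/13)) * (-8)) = -1444/9-1900 * sqrt(26)/1521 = -166.81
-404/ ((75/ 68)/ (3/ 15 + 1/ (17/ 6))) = -75952/ 375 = -202.54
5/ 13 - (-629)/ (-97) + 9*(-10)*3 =-348162/ 1261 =-276.10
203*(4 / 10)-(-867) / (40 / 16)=428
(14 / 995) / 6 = 7 / 2985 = 0.00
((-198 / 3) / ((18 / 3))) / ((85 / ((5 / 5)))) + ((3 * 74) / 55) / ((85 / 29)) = 5833 / 4675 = 1.25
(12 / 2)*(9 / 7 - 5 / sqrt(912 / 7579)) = 54 / 7 - 5*sqrt(432003) / 38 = -78.77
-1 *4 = -4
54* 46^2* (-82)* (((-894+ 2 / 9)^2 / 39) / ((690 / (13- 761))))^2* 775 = -11909594788248980143456256 / 3326427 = -3580296452695032881.66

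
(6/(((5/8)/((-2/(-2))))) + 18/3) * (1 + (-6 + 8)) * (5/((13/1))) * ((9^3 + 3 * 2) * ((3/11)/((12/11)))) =6615/2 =3307.50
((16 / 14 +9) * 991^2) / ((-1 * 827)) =-69727751 / 5789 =-12044.87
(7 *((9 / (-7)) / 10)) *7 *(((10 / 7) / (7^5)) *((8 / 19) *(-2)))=144 / 319333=0.00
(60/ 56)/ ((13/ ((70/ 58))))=75/ 754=0.10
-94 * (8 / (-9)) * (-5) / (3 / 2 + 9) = -7520 / 189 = -39.79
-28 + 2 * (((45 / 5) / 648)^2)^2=-376233983 / 13436928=-28.00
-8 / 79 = -0.10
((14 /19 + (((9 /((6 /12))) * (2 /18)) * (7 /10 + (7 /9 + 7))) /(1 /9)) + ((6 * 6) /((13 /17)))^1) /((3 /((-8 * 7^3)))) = -679170184 /3705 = -183311.79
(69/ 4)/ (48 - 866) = -69/ 3272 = -0.02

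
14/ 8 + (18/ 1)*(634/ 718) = 25337/ 1436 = 17.64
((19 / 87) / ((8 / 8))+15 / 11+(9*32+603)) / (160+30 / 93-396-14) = -26480231 / 7407180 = -3.57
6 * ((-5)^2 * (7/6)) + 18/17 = 2993/17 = 176.06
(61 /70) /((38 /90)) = 549 /266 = 2.06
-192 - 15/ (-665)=-25533/ 133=-191.98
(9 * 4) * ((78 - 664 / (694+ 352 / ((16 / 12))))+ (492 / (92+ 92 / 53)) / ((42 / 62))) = 708411394 / 231357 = 3061.98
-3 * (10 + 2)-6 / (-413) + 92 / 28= -13505 / 413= -32.70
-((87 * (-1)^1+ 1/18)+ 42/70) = 7771/90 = 86.34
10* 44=440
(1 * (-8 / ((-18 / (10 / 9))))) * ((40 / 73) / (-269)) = -1600 / 1590597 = -0.00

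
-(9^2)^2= -6561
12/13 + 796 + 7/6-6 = 61783/78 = 792.09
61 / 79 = 0.77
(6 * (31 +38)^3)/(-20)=-985527/10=-98552.70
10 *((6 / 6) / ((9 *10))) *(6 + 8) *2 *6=56 / 3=18.67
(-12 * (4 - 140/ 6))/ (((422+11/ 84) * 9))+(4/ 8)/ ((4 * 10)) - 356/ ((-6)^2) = -250589909/ 25530480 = -9.82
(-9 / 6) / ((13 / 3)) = -9 / 26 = -0.35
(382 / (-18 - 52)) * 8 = -43.66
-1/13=-0.08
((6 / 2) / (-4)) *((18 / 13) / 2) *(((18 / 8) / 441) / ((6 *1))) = -9 / 20384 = -0.00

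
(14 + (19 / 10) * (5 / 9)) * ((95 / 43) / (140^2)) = 5149 / 3034080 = 0.00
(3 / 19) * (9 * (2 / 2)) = 27 / 19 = 1.42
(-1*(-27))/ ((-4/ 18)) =-243/ 2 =-121.50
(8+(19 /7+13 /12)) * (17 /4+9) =52523 /336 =156.32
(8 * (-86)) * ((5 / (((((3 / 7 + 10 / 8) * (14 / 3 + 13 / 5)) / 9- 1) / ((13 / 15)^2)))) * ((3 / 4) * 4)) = -29300544 / 1343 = -21817.23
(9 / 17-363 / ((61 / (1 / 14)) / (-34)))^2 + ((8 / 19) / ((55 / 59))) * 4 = 226.25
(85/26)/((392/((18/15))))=51/5096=0.01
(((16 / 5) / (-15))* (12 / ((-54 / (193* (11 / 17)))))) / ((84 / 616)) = 1494592 / 34425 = 43.42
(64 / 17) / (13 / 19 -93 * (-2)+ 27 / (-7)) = 2128 / 103343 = 0.02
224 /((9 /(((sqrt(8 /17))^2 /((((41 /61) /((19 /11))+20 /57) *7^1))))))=296704 /131223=2.26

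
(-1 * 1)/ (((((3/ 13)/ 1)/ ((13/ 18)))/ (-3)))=169/ 18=9.39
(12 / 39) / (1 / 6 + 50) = 24 / 3913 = 0.01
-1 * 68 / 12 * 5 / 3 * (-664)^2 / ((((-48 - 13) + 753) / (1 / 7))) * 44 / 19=-412237760 / 207081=-1990.71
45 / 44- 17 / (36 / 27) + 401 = 4282 / 11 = 389.27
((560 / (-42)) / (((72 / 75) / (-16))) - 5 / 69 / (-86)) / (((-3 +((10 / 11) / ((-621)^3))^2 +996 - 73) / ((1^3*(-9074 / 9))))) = -13371459739822401146406477 / 54906182588224830259652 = -243.53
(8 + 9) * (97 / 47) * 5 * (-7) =-57715 / 47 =-1227.98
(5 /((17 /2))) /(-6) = -5 /51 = -0.10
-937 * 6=-5622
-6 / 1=-6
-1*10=-10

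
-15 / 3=-5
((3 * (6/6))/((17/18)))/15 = 18/85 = 0.21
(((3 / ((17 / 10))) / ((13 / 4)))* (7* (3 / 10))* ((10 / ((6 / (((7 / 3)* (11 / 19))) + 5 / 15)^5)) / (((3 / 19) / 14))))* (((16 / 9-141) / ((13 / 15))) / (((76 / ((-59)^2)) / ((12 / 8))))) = -21086394765110177476050 / 4690435716059719639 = -4495.62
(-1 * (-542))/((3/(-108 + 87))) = -3794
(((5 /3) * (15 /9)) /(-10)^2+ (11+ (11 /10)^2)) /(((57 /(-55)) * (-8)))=60577 /41040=1.48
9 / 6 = 3 / 2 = 1.50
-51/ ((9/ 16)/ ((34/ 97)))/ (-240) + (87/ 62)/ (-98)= 3132173/ 26521740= 0.12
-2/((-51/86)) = 172/51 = 3.37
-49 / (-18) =2.72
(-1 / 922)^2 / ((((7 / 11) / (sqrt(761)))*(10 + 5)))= 11*sqrt(761) / 89258820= 0.00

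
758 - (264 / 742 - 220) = 362706 / 371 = 977.64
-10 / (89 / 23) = -230 / 89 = -2.58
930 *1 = 930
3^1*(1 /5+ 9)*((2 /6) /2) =23 /5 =4.60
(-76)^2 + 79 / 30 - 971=144229 / 30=4807.63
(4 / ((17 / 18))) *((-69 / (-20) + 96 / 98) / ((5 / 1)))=78138 / 20825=3.75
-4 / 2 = -2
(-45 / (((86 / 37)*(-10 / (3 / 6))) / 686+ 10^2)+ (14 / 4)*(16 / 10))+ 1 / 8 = 6689579 / 1268240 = 5.27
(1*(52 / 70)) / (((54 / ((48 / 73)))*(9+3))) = 52 / 68985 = 0.00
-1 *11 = -11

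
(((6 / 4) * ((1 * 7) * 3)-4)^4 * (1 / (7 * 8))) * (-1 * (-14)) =9150625 / 64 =142978.52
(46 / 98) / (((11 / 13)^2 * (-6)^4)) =3887 / 7683984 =0.00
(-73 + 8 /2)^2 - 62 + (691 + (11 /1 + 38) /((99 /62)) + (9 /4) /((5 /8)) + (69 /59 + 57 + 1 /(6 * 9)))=960694073 /175230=5482.47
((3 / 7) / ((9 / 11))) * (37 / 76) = 407 / 1596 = 0.26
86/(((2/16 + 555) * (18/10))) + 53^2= 112276361/39969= 2809.09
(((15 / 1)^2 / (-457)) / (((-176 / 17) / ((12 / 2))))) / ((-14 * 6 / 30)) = -57375 / 563024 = -0.10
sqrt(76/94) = sqrt(1786)/47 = 0.90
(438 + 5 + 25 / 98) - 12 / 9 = 129925 / 294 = 441.92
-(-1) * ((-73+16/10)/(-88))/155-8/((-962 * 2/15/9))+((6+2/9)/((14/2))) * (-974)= -255443054947/295237800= -865.21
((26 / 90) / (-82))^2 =169 / 13616100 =0.00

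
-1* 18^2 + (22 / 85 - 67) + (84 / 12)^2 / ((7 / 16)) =-23693 / 85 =-278.74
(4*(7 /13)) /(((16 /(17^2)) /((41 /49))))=11849 /364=32.55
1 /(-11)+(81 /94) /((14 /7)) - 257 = -530773 /2068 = -256.66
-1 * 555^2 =-308025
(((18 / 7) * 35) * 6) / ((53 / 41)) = 22140 / 53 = 417.74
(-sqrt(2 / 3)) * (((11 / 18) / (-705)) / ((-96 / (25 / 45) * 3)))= -11 * sqrt(6) / 19735488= -0.00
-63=-63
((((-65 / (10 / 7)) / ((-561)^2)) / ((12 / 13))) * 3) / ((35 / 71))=-11999 / 12588840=-0.00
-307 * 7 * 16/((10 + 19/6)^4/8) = -356493312/38950081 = -9.15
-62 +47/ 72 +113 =3719/ 72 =51.65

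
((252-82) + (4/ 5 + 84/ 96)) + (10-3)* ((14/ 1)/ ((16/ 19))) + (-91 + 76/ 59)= 198.34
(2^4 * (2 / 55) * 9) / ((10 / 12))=1728 / 275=6.28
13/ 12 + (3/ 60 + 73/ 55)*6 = 6169/ 660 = 9.35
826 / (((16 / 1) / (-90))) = -18585 / 4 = -4646.25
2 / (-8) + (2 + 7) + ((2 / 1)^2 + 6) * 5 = 235 / 4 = 58.75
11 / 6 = 1.83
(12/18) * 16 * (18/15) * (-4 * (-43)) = 11008/5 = 2201.60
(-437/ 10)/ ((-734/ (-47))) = -20539/ 7340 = -2.80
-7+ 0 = -7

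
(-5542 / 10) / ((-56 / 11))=30481 / 280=108.86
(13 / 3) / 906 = 13 / 2718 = 0.00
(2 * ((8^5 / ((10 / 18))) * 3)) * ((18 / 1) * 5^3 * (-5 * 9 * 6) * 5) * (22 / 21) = -7882997760000 / 7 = -1126142537142.86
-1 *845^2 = -714025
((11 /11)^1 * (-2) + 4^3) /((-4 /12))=-186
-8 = -8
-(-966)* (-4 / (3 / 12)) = -15456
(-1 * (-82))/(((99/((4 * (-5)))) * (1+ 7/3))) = -164/33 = -4.97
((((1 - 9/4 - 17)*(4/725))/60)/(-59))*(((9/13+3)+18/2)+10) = 73/113100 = 0.00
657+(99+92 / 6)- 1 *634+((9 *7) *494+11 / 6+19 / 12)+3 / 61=7628123 / 244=31262.80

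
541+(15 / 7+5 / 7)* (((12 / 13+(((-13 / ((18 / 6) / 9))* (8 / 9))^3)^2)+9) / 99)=328986499740281 / 6567561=50092644.70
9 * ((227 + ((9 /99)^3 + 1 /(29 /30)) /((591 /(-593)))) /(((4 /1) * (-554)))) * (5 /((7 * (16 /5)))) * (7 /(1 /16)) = -96649319175 /4212617662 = -22.94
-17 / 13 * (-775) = 13175 / 13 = 1013.46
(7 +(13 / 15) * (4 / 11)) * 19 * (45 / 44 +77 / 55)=336.73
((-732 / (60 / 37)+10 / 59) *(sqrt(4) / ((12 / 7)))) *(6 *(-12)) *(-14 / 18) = -8696716 / 295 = -29480.39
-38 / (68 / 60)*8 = -268.24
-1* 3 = -3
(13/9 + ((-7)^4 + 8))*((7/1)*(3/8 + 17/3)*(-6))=-11009705/18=-611650.28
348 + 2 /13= 4526 /13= 348.15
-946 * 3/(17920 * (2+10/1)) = -473/35840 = -0.01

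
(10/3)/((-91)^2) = 10/24843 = 0.00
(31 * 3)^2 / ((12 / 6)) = 8649 / 2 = 4324.50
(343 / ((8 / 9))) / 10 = 3087 / 80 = 38.59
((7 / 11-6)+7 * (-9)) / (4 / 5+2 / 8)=-15040 / 231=-65.11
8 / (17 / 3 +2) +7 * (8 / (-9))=-1072 / 207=-5.18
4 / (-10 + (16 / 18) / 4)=-9 / 22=-0.41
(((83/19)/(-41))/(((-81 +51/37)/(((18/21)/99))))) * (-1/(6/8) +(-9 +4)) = -0.00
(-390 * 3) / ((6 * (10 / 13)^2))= -6591 / 20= -329.55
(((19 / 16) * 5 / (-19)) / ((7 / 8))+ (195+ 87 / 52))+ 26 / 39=196.98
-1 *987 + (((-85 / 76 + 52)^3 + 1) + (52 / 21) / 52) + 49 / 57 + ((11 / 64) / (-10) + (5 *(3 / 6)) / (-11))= 132578698522531 / 1014034560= 130743.77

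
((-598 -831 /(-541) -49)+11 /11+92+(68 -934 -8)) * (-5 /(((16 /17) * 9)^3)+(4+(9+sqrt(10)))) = -9979130920253 /538472448 -771717 * sqrt(10) /541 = -23043.17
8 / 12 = 2 / 3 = 0.67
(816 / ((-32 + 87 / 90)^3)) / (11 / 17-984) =374544000 / 13489858226047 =0.00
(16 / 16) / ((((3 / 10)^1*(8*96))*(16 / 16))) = 5 / 1152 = 0.00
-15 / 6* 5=-25 / 2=-12.50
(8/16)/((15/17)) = 17/30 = 0.57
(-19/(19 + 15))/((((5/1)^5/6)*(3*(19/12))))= -12/53125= -0.00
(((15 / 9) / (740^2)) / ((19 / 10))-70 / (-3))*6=14566161 / 104044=140.00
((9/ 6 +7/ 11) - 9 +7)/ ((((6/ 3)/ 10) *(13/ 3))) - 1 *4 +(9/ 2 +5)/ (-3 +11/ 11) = -4915/ 572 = -8.59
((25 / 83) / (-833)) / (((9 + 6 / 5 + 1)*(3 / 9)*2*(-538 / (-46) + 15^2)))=-8625 / 42155984192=-0.00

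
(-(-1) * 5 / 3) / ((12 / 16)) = 20 / 9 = 2.22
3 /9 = 1 /3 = 0.33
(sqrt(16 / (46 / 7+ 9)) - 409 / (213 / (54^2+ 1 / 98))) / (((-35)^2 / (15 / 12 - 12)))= 5025819403 / 102282600 - 43 * sqrt(763) / 133525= 49.13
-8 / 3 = -2.67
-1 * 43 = -43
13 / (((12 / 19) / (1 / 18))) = 247 / 216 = 1.14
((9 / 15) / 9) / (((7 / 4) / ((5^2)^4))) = 312500 / 21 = 14880.95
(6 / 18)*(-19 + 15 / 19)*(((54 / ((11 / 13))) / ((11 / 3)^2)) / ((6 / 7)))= -850122 / 25289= -33.62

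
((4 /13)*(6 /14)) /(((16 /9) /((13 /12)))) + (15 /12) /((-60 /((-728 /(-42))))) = -283 /1008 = -0.28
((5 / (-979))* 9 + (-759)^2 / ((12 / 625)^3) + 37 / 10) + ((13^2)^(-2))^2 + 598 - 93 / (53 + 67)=62399428510422044365073807 / 766656360824640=81391653026.01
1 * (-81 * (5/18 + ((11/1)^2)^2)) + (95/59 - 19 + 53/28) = -1959204263/1652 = -1185959.00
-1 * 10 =-10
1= 1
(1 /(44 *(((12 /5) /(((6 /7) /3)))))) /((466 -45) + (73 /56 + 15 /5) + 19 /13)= 13 /2050521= 0.00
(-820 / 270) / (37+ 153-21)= -82 / 4563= -0.02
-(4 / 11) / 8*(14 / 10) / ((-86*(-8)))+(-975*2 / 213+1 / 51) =-2503444067 / 274037280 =-9.14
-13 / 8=-1.62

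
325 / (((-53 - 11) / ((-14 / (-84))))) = -325 / 384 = -0.85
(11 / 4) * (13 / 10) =143 / 40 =3.58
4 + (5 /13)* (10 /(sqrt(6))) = 25* sqrt(6) /39 + 4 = 5.57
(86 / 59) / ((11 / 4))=344 / 649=0.53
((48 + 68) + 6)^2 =14884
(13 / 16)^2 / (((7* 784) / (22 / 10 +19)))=8957 / 3512320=0.00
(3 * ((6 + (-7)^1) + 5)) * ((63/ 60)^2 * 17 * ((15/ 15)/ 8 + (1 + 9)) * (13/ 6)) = 7894341/ 1600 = 4933.96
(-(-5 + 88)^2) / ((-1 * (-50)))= -6889 / 50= -137.78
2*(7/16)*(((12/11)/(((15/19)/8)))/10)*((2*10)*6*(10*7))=89376/11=8125.09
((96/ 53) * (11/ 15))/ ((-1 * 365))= -352/ 96725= -0.00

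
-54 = -54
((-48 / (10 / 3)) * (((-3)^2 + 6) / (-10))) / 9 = 2.40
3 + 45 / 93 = 108 / 31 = 3.48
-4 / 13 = -0.31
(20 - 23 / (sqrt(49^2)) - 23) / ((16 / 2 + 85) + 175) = -0.01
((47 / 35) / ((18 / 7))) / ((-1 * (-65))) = 47 / 5850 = 0.01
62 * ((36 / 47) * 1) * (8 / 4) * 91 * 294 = 119429856 / 47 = 2541060.77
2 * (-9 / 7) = -18 / 7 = -2.57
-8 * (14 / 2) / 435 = -56 / 435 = -0.13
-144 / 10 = -72 / 5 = -14.40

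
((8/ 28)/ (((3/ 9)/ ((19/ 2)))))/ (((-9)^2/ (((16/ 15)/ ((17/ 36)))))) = 1216/ 5355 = 0.23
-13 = -13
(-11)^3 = -1331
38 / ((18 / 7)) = 133 / 9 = 14.78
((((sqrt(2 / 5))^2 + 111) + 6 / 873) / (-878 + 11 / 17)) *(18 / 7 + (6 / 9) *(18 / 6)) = -88180768 / 151909275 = -0.58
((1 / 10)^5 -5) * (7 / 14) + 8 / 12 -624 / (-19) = 353500057 / 11400000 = 31.01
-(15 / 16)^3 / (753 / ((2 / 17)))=-0.00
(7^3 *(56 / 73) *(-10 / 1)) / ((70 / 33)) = -90552 / 73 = -1240.44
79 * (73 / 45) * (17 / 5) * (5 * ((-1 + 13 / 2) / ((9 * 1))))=1078429 / 810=1331.39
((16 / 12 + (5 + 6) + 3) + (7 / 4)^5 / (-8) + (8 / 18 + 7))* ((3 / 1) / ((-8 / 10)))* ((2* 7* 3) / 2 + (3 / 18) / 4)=-3858444925 / 2359296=-1635.42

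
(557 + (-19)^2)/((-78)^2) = 51/338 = 0.15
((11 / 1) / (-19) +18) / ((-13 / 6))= -8.04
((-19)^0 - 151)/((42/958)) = -23950/7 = -3421.43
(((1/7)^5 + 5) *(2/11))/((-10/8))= -672288/924385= -0.73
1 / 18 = 0.06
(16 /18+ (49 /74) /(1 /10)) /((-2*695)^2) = 2501 /643389300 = 0.00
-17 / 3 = -5.67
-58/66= -29/33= -0.88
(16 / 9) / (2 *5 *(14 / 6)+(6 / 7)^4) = 19208 / 257937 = 0.07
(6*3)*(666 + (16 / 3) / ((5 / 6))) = 60516 / 5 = 12103.20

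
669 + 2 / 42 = 14050 / 21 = 669.05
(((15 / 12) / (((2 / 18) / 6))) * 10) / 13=675 / 13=51.92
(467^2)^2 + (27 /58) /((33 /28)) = 15172537002925 /319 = 47562811921.39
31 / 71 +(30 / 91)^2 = 320611 / 587951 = 0.55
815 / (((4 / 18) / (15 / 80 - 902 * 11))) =-1164423915 / 32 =-36388247.34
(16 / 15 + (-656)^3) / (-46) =2117253112 / 345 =6136965.54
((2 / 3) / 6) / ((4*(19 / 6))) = 1 / 114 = 0.01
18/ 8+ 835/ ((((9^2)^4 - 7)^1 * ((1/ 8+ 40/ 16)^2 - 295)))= 3571822510627/ 1587476718892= 2.25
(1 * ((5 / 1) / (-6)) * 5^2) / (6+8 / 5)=-2.74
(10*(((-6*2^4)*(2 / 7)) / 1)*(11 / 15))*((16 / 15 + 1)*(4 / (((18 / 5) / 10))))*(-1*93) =27061760 / 63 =429551.75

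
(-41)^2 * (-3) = -5043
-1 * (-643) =643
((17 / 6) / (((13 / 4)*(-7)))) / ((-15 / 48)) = 544 / 1365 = 0.40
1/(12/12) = 1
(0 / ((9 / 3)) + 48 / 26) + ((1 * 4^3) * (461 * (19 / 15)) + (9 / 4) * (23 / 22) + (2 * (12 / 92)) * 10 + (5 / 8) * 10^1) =14755029097 / 394680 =37384.79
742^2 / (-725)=-550564 / 725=-759.40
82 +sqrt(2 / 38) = sqrt(19) / 19 +82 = 82.23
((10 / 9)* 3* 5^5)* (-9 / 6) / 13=-15625 / 13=-1201.92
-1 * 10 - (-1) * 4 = -6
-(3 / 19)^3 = -27 / 6859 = -0.00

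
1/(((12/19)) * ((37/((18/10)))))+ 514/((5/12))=912921/740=1233.68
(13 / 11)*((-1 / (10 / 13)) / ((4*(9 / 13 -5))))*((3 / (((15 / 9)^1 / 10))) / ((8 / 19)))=375687 / 98560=3.81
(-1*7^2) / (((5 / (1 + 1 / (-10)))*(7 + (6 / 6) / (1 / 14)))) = -21 / 50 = -0.42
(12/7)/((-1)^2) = 12/7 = 1.71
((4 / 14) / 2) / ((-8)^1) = -1 / 56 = -0.02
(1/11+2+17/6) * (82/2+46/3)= 54925/198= 277.40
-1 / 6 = -0.17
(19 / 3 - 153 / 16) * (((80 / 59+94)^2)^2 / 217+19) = -5009456070993895 / 4071433296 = -1230391.29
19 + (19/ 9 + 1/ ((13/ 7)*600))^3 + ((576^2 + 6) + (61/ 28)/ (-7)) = 208321102920320227589/ 627832296000000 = 331810.11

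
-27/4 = -6.75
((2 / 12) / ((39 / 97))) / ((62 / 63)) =679 / 1612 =0.42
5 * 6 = 30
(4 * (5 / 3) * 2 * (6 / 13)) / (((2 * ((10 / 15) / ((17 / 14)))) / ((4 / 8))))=255 / 91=2.80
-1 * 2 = -2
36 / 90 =2 / 5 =0.40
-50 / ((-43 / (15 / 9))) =250 / 129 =1.94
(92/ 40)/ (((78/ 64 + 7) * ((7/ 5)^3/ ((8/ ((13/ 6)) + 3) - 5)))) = 202400/ 1172717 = 0.17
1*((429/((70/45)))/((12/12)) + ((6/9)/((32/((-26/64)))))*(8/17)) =6301061/22848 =275.78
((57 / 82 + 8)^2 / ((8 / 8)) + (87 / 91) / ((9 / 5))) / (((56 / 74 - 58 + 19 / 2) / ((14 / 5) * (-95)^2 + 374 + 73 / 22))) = -2917752011752489 / 71338943676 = -40899.85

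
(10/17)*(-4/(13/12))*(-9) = 4320/221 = 19.55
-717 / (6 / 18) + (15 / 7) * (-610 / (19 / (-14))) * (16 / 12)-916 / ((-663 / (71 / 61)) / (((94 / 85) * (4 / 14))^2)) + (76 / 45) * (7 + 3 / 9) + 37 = -2000898278797946 / 2448349455825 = -817.24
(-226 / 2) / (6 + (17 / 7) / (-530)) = -18.85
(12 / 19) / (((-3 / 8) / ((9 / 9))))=-32 / 19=-1.68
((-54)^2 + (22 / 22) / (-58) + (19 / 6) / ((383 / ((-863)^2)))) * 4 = 1209389284 / 33321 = 36295.11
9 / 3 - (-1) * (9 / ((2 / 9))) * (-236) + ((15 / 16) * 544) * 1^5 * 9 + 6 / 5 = -24819 / 5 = -4963.80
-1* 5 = -5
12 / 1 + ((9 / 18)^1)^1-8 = 4.50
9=9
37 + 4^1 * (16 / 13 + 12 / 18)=1739 / 39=44.59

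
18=18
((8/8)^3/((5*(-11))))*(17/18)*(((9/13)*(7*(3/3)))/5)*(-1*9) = 1071/7150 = 0.15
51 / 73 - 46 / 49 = -859 / 3577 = -0.24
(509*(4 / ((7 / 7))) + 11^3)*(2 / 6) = 3367 / 3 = 1122.33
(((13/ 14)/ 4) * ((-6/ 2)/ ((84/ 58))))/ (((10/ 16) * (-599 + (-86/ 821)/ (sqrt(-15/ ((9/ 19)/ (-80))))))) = 28920652541170/ 22515917048425297- 13309231 * sqrt(57)/ 22515917048425297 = 0.00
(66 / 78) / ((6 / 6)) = 11 / 13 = 0.85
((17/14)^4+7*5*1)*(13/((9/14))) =6188351/8232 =751.74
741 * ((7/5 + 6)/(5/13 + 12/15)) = 356421/77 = 4628.84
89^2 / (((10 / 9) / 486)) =17323227 / 5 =3464645.40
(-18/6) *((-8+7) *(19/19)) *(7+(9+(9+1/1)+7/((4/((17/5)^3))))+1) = 143673/500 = 287.35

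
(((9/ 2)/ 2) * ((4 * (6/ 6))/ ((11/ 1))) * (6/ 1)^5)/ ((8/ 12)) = 104976/ 11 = 9543.27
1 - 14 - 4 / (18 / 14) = -145 / 9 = -16.11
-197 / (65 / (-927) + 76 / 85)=-15522615 / 64927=-239.08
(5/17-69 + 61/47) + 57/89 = -4747908/71111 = -66.77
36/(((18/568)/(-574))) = -652064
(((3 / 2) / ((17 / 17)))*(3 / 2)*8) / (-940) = -9 / 470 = -0.02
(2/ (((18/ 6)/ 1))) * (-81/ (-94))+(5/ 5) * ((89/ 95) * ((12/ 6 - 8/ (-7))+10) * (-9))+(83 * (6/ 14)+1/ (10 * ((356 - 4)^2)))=-578330339221/ 7745239040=-74.67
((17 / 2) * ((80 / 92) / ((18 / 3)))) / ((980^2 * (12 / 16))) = 17 / 9940140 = 0.00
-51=-51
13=13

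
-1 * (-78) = 78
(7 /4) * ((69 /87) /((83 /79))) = 12719 /9628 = 1.32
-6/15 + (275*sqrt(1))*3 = 4123/5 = 824.60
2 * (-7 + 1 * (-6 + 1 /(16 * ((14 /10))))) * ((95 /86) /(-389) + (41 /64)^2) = -40517037677 /3836772352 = -10.56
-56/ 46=-28/ 23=-1.22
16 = 16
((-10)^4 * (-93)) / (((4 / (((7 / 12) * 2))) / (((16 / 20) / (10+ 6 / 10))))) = -1085000 / 53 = -20471.70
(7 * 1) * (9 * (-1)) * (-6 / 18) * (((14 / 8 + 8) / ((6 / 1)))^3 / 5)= 18.02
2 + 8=10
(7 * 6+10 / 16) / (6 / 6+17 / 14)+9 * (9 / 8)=29.38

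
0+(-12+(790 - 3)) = 775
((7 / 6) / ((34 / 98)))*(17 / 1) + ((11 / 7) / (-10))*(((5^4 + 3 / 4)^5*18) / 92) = -29178347844672801151 / 9891840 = -2949739163257.07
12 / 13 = 0.92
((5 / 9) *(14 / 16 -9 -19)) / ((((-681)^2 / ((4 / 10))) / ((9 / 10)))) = -217 / 18550440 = -0.00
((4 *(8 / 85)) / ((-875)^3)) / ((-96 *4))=1 / 683320312500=0.00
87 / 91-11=-914 / 91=-10.04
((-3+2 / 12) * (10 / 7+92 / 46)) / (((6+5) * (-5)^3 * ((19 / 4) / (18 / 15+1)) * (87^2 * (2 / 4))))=544 / 629173125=0.00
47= 47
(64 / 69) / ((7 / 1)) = 64 / 483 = 0.13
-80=-80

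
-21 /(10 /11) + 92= 689 /10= 68.90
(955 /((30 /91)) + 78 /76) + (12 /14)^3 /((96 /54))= 2898.21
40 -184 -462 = -606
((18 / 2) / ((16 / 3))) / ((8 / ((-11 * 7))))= -2079 / 128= -16.24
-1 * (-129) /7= 18.43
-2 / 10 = -1 / 5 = -0.20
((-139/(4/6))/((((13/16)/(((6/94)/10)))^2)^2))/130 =-34587648/5661848117290625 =-0.00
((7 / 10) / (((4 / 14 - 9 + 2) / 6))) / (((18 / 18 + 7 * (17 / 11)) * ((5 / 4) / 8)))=-25872 / 76375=-0.34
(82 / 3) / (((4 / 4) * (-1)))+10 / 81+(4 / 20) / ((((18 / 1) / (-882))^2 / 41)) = 7962701 / 405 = 19660.99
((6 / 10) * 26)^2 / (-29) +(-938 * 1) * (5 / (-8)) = 1675789 / 2900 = 577.86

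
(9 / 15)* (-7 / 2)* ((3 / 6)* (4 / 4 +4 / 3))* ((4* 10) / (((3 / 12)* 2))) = -196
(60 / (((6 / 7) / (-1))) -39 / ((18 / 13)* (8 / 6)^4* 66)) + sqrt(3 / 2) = -790001 / 11264 + sqrt(6) / 2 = -68.91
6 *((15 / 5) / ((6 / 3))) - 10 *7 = -61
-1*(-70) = 70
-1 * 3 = -3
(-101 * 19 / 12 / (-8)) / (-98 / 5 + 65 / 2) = 9595 / 6192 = 1.55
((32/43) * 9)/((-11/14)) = -4032/473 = -8.52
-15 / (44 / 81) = -1215 / 44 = -27.61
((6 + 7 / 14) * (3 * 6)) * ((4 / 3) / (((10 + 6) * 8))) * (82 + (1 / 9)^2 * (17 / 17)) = 86359 / 864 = 99.95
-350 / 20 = -35 / 2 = -17.50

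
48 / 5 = 9.60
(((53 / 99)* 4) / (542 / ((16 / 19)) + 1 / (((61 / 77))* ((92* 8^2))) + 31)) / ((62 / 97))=3692965376 / 743630328441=0.00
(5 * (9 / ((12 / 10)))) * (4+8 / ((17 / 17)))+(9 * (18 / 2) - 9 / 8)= 4239 / 8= 529.88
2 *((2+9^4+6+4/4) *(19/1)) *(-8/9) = -221920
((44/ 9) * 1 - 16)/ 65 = -20/ 117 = -0.17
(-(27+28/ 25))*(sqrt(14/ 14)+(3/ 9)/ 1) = -2812/ 75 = -37.49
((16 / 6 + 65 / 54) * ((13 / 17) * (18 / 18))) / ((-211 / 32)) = -0.45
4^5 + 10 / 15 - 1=3071 / 3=1023.67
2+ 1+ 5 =8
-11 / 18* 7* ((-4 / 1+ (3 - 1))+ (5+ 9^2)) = -1078 / 3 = -359.33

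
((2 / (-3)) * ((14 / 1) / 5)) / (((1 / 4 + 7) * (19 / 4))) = -448 / 8265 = -0.05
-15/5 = -3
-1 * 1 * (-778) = 778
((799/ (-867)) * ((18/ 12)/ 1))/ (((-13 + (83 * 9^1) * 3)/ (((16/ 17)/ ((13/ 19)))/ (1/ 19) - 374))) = 1806633/ 8370596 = 0.22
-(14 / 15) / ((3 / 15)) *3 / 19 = -0.74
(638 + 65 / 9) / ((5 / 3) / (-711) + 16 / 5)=6881295 / 34103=201.78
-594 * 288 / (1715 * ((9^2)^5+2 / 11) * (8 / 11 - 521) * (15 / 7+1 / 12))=22581504 / 914232237467649835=0.00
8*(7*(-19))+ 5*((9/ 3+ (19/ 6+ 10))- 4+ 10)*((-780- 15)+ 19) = -261212/ 3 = -87070.67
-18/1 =-18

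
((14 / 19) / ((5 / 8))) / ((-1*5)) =-112 / 475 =-0.24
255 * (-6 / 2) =-765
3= 3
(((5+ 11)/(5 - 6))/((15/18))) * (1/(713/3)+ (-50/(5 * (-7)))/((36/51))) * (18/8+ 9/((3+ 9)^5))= -539716397/6160320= -87.61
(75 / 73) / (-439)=-75 / 32047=-0.00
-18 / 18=-1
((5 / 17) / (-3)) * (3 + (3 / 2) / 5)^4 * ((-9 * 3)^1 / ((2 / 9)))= 96059601 / 68000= 1412.64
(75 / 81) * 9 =25 / 3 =8.33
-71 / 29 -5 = -216 / 29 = -7.45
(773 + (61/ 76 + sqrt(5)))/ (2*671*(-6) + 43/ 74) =-2175933/ 22640590 - 74*sqrt(5)/ 595805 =-0.10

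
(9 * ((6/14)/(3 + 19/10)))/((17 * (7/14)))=540/5831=0.09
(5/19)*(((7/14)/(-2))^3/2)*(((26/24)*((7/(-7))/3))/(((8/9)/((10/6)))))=325/233472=0.00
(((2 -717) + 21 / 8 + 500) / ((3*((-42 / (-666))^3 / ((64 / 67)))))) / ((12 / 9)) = -4647210138 / 22981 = -202219.67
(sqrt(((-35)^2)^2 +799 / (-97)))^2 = 1500616.76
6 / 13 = 0.46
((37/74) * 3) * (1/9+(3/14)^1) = 41/84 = 0.49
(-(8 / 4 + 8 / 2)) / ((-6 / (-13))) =-13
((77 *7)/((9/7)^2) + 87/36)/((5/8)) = 212854/405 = 525.57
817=817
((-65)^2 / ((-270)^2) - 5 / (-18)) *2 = 979 / 1458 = 0.67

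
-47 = -47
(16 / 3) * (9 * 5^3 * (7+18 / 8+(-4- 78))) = -436500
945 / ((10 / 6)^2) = 1701 / 5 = 340.20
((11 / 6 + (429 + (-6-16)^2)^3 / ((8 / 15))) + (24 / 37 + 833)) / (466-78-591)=-181020927059 / 25752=-7029392.94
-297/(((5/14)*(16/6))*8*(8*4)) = -6237/5120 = -1.22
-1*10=-10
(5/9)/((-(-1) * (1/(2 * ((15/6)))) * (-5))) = -0.56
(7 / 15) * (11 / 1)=77 / 15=5.13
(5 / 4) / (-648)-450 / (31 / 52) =-60652955 / 80352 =-754.84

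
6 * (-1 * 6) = -36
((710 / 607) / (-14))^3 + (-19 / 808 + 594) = 36816320303342317 / 61982851801192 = 593.98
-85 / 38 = -2.24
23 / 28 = 0.82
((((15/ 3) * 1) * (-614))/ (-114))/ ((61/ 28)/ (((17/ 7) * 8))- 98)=-835040/ 3035307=-0.28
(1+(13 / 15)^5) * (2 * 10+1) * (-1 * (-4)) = 31658704 / 253125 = 125.07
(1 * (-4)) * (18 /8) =-9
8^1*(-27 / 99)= -24 / 11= -2.18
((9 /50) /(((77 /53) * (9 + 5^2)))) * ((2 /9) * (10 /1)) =53 /6545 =0.01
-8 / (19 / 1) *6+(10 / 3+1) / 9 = -1049 / 513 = -2.04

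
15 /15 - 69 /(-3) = 24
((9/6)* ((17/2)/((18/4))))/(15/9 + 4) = 1/2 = 0.50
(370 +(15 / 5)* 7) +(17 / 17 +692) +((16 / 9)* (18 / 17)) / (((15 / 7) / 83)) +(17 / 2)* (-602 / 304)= 88378813 / 77520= 1140.08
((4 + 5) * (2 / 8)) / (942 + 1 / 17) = 153 / 64060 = 0.00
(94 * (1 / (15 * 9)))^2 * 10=17672 / 3645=4.85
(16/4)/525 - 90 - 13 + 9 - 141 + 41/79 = -9724784/41475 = -234.47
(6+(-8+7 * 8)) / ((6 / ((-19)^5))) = -22284891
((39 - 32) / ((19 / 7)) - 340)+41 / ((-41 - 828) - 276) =-7341374 / 21755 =-337.46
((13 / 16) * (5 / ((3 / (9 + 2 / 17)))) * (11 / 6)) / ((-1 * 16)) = -110825 / 78336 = -1.41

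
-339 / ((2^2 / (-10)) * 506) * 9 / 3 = 5085 / 1012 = 5.02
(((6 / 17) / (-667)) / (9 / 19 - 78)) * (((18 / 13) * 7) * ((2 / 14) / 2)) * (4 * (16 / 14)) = 10944 / 506637859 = 0.00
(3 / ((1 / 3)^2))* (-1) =-27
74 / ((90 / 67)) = 2479 / 45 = 55.09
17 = 17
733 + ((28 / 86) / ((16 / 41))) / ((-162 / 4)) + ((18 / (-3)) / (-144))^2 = 163390291 / 222912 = 732.98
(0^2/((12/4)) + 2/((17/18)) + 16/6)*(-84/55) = -6832/935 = -7.31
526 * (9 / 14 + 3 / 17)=51285 / 119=430.97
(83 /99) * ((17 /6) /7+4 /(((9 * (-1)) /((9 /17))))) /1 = 913 /6426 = 0.14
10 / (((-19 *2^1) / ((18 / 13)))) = -90 / 247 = -0.36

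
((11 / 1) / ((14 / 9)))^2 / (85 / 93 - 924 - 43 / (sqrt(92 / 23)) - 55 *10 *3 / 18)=-911493 / 18888814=-0.05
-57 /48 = -1.19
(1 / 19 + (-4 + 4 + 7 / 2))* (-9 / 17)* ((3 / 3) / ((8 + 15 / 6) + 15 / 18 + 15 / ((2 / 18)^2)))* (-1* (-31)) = -112995 / 2376634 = -0.05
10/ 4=5/ 2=2.50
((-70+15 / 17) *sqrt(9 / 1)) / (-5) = 705 / 17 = 41.47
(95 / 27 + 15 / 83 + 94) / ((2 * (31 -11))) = 27368 / 11205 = 2.44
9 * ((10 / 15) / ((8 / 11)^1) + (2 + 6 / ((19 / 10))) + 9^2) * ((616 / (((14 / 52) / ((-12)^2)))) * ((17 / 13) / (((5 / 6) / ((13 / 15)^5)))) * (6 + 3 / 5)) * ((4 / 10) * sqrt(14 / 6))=3881657040371968 * sqrt(21) / 22265625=798899074.67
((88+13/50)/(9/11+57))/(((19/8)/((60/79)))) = 194172/397765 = 0.49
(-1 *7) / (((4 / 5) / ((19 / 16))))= -10.39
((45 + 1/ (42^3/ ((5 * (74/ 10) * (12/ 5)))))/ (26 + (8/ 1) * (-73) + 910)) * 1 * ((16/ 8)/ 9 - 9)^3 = -684923369293/ 7921488960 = -86.46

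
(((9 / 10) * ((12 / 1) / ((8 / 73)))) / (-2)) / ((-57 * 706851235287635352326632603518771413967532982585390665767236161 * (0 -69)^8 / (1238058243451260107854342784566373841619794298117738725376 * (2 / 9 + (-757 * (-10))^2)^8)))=56552018446689775250716771589017375185242434330521562095086781376747174964345704118575703558991308138518226136665120893866868736 / 165022027465588965106795506765191506110831655796247333133145286737878191973981875578055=342693756192531461005963500000000000000000.00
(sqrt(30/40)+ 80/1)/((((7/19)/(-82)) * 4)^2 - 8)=-12136820/1213633 - 606841 * sqrt(3)/9709064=-10.11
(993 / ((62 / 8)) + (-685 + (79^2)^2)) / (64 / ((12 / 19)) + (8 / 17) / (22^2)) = 3725541457704 / 9692677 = 384366.62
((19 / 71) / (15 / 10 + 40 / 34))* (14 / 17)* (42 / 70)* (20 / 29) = 912 / 26767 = 0.03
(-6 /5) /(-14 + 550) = -3 /1340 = -0.00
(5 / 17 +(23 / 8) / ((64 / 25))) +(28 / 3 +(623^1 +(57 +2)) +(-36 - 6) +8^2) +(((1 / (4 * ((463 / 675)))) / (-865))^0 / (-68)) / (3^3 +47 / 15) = 2108981405 / 2950656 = 714.75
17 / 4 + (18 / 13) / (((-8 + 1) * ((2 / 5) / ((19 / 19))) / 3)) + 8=3919 / 364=10.77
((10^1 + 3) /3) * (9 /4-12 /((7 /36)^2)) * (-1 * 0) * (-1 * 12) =0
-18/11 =-1.64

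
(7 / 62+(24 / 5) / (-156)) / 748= 331 / 3014440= 0.00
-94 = -94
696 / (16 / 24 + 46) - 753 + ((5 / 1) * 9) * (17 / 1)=942 / 35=26.91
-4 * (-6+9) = -12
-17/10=-1.70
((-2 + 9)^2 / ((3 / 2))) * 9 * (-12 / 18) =-196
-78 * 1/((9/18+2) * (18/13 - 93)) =676/1985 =0.34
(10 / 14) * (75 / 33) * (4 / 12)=125 / 231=0.54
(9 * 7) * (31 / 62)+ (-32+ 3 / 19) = -13 / 38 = -0.34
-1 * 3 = -3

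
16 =16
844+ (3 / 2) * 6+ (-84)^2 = 7909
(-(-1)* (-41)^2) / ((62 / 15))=25215 / 62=406.69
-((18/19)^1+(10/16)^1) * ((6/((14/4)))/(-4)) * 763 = 78153/152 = 514.16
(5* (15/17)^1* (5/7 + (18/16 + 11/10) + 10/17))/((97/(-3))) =-755595/1569848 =-0.48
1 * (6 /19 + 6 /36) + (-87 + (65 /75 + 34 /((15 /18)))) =-5113 /114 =-44.85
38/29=1.31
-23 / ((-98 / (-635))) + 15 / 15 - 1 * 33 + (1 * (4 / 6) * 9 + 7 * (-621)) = -443159 / 98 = -4522.03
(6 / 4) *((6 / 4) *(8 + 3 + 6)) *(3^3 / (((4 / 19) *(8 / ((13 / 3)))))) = 340119 / 128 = 2657.18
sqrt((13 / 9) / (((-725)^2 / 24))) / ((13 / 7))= 14 * sqrt(78) / 28275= 0.00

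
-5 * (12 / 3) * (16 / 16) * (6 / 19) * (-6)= 720 / 19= 37.89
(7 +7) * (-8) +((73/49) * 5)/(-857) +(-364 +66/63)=-59835121/125979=-474.96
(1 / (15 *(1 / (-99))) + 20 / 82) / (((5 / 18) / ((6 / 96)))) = -11727 / 8200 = -1.43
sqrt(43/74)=sqrt(3182)/74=0.76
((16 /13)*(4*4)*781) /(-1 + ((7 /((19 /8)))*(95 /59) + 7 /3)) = 8847168 /3497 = 2529.93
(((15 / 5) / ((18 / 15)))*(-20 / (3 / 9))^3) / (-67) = 540000 / 67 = 8059.70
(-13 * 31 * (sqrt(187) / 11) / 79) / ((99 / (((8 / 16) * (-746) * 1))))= 150319 * sqrt(187) / 86031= 23.89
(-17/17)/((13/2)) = -2/13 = -0.15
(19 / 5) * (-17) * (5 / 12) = -323 / 12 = -26.92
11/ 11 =1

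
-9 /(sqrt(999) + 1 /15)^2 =-113792850 /12630837769 + 91125 * sqrt(111) /25261675538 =-0.01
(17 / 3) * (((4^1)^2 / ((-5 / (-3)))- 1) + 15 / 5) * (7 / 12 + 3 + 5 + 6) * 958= 8265145 / 9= 918349.44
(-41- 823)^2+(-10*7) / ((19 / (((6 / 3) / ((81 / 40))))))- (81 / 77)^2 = 6811531892797 / 9124731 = 746491.25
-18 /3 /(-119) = 6 /119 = 0.05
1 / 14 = 0.07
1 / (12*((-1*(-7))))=1 / 84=0.01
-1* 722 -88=-810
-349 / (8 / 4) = -349 / 2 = -174.50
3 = 3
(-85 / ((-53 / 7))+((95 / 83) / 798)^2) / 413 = 7230557945 / 265999418244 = 0.03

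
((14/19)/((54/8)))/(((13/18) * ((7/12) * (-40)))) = -0.01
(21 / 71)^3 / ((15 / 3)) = 9261 / 1789555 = 0.01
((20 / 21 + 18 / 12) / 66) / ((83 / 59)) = 6077 / 230076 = 0.03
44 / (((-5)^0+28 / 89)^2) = 348524 / 13689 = 25.46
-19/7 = -2.71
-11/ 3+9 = 5.33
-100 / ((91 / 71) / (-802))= 5694200 / 91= 62573.63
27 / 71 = 0.38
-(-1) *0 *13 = 0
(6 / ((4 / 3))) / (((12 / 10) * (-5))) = -3 / 4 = -0.75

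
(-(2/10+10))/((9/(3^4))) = -459/5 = -91.80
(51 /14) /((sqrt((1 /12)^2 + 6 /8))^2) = 3672 /763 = 4.81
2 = 2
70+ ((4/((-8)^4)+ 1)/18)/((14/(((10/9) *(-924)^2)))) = 4421515/1152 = 3838.12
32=32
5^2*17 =425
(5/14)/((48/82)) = 205/336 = 0.61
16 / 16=1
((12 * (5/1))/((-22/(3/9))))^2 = 100/121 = 0.83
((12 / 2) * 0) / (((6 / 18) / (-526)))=0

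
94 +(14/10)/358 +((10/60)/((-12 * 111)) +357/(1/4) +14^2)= 12288606197/7152840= 1718.00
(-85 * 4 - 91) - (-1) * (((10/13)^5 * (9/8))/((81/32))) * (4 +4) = -1437045547/3341637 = -430.04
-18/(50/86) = -774/25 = -30.96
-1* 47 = -47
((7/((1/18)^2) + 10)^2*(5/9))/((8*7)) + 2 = 6486857/126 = 51482.99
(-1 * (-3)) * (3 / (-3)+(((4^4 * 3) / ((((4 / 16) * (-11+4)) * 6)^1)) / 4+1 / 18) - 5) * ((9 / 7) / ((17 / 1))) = -9159 / 1666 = -5.50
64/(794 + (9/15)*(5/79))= 5056/62729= 0.08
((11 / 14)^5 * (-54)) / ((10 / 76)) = -82619163 / 672280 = -122.89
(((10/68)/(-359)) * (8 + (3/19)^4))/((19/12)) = -31279470/15111632197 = -0.00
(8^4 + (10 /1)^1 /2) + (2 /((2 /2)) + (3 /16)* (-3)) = 65639 /16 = 4102.44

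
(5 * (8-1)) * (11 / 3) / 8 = 385 / 24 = 16.04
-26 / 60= -13 / 30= -0.43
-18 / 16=-9 / 8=-1.12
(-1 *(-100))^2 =10000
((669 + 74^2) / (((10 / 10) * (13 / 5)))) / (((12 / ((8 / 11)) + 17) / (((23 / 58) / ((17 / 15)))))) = 10600125 / 429403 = 24.69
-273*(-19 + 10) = 2457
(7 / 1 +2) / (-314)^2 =9 / 98596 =0.00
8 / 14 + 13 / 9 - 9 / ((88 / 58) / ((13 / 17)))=-118763 / 47124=-2.52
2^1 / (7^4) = 2 / 2401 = 0.00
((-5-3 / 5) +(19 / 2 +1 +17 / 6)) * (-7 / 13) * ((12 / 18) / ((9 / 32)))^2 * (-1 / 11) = 3325952 / 1563705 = 2.13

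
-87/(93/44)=-1276/31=-41.16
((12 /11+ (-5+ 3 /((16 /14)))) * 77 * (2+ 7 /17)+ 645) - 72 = 45497 /136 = 334.54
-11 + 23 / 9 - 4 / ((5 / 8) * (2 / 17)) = -2828 / 45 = -62.84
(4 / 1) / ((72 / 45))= 5 / 2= 2.50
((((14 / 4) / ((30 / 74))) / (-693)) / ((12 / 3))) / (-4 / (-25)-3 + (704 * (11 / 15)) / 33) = -185 / 760584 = -0.00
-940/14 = -470/7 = -67.14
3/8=0.38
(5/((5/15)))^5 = 759375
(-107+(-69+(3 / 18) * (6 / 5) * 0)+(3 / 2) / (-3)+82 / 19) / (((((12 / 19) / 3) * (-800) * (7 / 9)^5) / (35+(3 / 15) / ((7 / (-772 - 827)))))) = -72248872509 / 1882384000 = -38.38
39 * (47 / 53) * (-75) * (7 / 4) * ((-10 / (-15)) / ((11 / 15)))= -4811625 / 1166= -4126.61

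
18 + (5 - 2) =21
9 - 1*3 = 6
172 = 172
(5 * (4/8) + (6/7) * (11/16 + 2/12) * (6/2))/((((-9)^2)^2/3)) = 263/122472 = 0.00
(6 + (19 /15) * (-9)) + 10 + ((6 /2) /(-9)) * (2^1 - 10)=7.27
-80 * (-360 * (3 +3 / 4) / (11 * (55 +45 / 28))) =604800 / 3487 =173.44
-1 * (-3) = 3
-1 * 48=-48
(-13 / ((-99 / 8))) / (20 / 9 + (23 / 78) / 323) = 873392 / 1848319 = 0.47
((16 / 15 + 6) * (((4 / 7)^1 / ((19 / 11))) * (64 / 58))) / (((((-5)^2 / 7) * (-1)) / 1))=-149248 / 206625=-0.72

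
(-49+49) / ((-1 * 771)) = 0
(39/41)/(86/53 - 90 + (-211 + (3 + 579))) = 689/204713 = 0.00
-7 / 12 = -0.58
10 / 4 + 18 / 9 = 9 / 2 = 4.50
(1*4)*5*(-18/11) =-360/11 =-32.73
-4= -4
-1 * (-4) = 4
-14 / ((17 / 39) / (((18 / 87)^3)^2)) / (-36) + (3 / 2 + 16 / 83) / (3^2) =2842528182721 / 15107322706758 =0.19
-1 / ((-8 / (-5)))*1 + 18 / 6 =19 / 8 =2.38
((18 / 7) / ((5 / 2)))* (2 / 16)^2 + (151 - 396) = -137191 / 560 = -244.98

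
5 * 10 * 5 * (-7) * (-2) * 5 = 17500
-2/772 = -1/386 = -0.00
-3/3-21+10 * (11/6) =-11/3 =-3.67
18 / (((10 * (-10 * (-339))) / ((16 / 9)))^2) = 32 / 646430625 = 0.00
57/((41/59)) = 3363/41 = 82.02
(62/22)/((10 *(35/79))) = 2449/3850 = 0.64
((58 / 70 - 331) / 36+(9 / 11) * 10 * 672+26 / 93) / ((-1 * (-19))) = 196544027 / 680295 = 288.91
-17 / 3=-5.67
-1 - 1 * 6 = -7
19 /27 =0.70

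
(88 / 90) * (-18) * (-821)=72248 / 5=14449.60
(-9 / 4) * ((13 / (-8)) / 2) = 1.83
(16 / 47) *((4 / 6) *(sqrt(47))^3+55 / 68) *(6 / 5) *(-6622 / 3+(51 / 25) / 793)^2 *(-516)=-189719579507840611072 *sqrt(47) / 5895459375-260864421823280840224 / 314031469375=-221449959123.88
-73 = -73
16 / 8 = 2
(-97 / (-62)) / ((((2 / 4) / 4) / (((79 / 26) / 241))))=15326 / 97123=0.16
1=1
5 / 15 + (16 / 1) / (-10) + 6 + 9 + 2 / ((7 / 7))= 236 / 15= 15.73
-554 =-554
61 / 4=15.25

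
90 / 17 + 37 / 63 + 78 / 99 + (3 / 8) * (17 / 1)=1229399 / 94248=13.04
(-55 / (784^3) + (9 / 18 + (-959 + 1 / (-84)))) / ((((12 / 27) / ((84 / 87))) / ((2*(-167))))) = 695483.02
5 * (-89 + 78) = -55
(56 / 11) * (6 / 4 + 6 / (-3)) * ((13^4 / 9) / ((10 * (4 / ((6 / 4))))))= -199927 / 660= -302.92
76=76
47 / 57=0.82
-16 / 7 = -2.29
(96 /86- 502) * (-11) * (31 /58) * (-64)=-235022656 /1247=-188470.45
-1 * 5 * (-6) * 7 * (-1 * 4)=-840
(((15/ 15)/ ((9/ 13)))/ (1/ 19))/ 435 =247/ 3915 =0.06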